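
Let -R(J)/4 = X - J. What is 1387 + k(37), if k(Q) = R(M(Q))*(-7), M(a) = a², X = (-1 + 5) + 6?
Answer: -36665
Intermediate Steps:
X = 10 (X = 4 + 6 = 10)
R(J) = -40 + 4*J (R(J) = -4*(10 - J) = -40 + 4*J)
k(Q) = 280 - 28*Q² (k(Q) = (-40 + 4*Q²)*(-7) = 280 - 28*Q²)
1387 + k(37) = 1387 + (280 - 28*37²) = 1387 + (280 - 28*1369) = 1387 + (280 - 38332) = 1387 - 38052 = -36665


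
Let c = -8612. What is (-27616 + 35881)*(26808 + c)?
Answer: 150389940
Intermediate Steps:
(-27616 + 35881)*(26808 + c) = (-27616 + 35881)*(26808 - 8612) = 8265*18196 = 150389940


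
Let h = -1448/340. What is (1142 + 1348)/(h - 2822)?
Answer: -105825/120116 ≈ -0.88102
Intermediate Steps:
h = -362/85 (h = -1448*1/340 = -362/85 ≈ -4.2588)
(1142 + 1348)/(h - 2822) = (1142 + 1348)/(-362/85 - 2822) = 2490/(-240232/85) = 2490*(-85/240232) = -105825/120116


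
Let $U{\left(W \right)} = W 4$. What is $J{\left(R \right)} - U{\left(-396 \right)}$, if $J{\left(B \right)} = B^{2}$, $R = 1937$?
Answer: $3753553$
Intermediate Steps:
$U{\left(W \right)} = 4 W$
$J{\left(R \right)} - U{\left(-396 \right)} = 1937^{2} - 4 \left(-396\right) = 3751969 - -1584 = 3751969 + 1584 = 3753553$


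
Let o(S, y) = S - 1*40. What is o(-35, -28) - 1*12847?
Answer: -12922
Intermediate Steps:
o(S, y) = -40 + S (o(S, y) = S - 40 = -40 + S)
o(-35, -28) - 1*12847 = (-40 - 35) - 1*12847 = -75 - 12847 = -12922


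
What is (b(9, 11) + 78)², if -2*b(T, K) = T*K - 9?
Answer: 1089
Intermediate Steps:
b(T, K) = 9/2 - K*T/2 (b(T, K) = -(T*K - 9)/2 = -(K*T - 9)/2 = -(-9 + K*T)/2 = 9/2 - K*T/2)
(b(9, 11) + 78)² = ((9/2 - ½*11*9) + 78)² = ((9/2 - 99/2) + 78)² = (-45 + 78)² = 33² = 1089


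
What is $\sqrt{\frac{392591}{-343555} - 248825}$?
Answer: $\frac{i \sqrt{29368959088171630}}{343555} \approx 498.82 i$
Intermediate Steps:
$\sqrt{\frac{392591}{-343555} - 248825} = \sqrt{392591 \left(- \frac{1}{343555}\right) - 248825} = \sqrt{- \frac{392591}{343555} - 248825} = \sqrt{- \frac{85485465466}{343555}} = \frac{i \sqrt{29368959088171630}}{343555}$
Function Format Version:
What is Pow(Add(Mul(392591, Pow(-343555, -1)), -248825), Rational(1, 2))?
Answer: Mul(Rational(1, 343555), I, Pow(29368959088171630, Rational(1, 2))) ≈ Mul(498.82, I)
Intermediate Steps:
Pow(Add(Mul(392591, Pow(-343555, -1)), -248825), Rational(1, 2)) = Pow(Add(Mul(392591, Rational(-1, 343555)), -248825), Rational(1, 2)) = Pow(Add(Rational(-392591, 343555), -248825), Rational(1, 2)) = Pow(Rational(-85485465466, 343555), Rational(1, 2)) = Mul(Rational(1, 343555), I, Pow(29368959088171630, Rational(1, 2)))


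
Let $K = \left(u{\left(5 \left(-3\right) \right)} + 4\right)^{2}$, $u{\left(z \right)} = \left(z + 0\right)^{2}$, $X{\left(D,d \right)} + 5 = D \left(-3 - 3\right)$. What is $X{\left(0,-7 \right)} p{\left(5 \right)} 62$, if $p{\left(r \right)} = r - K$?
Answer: $16255160$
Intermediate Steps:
$X{\left(D,d \right)} = -5 - 6 D$ ($X{\left(D,d \right)} = -5 + D \left(-3 - 3\right) = -5 + D \left(-6\right) = -5 - 6 D$)
$u{\left(z \right)} = z^{2}$
$K = 52441$ ($K = \left(\left(5 \left(-3\right)\right)^{2} + 4\right)^{2} = \left(\left(-15\right)^{2} + 4\right)^{2} = \left(225 + 4\right)^{2} = 229^{2} = 52441$)
$p{\left(r \right)} = -52441 + r$ ($p{\left(r \right)} = r - 52441 = -52441 + r$)
$X{\left(0,-7 \right)} p{\left(5 \right)} 62 = \left(-5 - 0\right) \left(-52441 + 5\right) 62 = \left(-5 + 0\right) \left(-52436\right) 62 = \left(-5\right) \left(-52436\right) 62 = 262180 \cdot 62 = 16255160$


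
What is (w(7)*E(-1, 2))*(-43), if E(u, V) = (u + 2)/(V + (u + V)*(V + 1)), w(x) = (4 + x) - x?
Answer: -172/5 ≈ -34.400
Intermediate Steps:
w(x) = 4
E(u, V) = (2 + u)/(V + (1 + V)*(V + u)) (E(u, V) = (2 + u)/(V + (V + u)*(1 + V)) = (2 + u)/(V + (1 + V)*(V + u)))
(w(7)*E(-1, 2))*(-43) = (4*((2 - 1)/(-1 + 2**2 + 2*2 + 2*(-1))))*(-43) = (4*(1/(-1 + 4 + 4 - 2)))*(-43) = (4*(1/5))*(-43) = (4/5)*(-43) = -172/5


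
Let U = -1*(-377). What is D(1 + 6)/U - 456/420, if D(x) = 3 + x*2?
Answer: -13731/13195 ≈ -1.0406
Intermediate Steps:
D(x) = 3 + 2*x
U = 377
D(1 + 6)/U - 456/420 = (3 + 2*(1 + 6))/377 - 456/420 = (3 + 2*7)*(1/377) - 456*1/420 = (3 + 14)*(1/377) - 38/35 = 17*(1/377) - 38/35 = 17/377 - 38/35 = -13731/13195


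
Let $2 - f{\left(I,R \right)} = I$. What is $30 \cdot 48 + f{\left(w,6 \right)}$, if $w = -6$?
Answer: $1448$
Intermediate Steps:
$f{\left(I,R \right)} = 2 - I$
$30 \cdot 48 + f{\left(w,6 \right)} = 30 \cdot 48 + \left(2 - -6\right) = 1440 + \left(2 + 6\right) = 1440 + 8 = 1448$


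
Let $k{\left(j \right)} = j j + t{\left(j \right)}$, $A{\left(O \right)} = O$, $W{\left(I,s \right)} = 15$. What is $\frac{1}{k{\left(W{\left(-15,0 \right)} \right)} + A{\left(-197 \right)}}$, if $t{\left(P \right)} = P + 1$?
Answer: $\frac{1}{44} \approx 0.022727$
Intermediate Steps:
$t{\left(P \right)} = 1 + P$
$k{\left(j \right)} = 1 + j + j^{2}$ ($k{\left(j \right)} = j j + \left(1 + j\right) = j^{2} + \left(1 + j\right) = 1 + j + j^{2}$)
$\frac{1}{k{\left(W{\left(-15,0 \right)} \right)} + A{\left(-197 \right)}} = \frac{1}{\left(1 + 15 + 15^{2}\right) - 197} = \frac{1}{\left(1 + 15 + 225\right) - 197} = \frac{1}{241 - 197} = \frac{1}{44}$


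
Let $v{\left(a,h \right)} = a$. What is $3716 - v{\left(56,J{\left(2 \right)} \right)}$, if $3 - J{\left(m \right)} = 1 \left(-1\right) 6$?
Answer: $3660$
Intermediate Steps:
$J{\left(m \right)} = 9$ ($J{\left(m \right)} = 3 - 1 \left(-1\right) 6 = 3 - \left(-1\right) 6 = 3 - -6 = 3 + 6 = 9$)
$3716 - v{\left(56,J{\left(2 \right)} \right)} = 3716 - 56 = 3660$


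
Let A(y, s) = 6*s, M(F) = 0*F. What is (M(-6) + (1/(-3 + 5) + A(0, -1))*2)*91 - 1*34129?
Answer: -35130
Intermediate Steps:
M(F) = 0
(M(-6) + (1/(-3 + 5) + A(0, -1))*2)*91 - 1*34129 = (0 + (1/(-3 + 5) + 6*(-1))*2)*91 - 1*34129 = (0 + (1/2 - 6)*2)*91 - 34129 = (0 - 11/2*2)*91 - 34129 = (0 - 11)*91 - 34129 = -11*91 - 34129 = -1001 - 34129 = -35130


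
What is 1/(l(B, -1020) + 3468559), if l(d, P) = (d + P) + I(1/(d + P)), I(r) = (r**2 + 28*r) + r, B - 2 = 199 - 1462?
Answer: 5202961/18034909183010 ≈ 2.8849e-7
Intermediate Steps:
B = -1261 (B = 2 + (199 - 1462) = 2 - 1263 = -1261)
I(r) = r**2 + 29*r
l(d, P) = P + d + (29 + 1/(P + d))/(P + d) (l(d, P) = (d + P) + (29 + 1/(d + P))/(d + P) = (P + d) + (29 + 1/(P + d))/(P + d) = P + d + (29 + 1/(P + d))/(P + d))
1/(l(B, -1020) + 3468559) = 1/((1 + (-1020 - 1261)**3 + 29*(-1020) + 29*(-1261))/(-1020 - 1261)**2 + 3468559) = 1/((1 + (-2281)**3 - 29580 - 36569)/(-2281)**2 + 3468559) = 1/((1 - 11867954041 - 29580 - 36569)/5202961 + 3468559) = 1/((1/5202961)*(-11868020189) + 3468559) = 1/(-11868020189/5202961 + 3468559) = 1/(18034909183010/5202961) = 5202961/18034909183010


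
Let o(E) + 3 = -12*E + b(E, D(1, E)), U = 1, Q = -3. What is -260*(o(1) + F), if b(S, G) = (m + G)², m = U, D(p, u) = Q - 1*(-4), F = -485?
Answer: 128960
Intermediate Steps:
D(p, u) = 1 (D(p, u) = -3 - 1*(-4) = -3 + 4 = 1)
m = 1
b(S, G) = (1 + G)²
o(E) = 1 - 12*E (o(E) = -3 + (-12*E + (1 + 1)²) = -3 + (-12*E + 2²) = -3 + (-12*E + 4) = -3 + (4 - 12*E) = 1 - 12*E)
-260*(o(1) + F) = -260*((1 - 12*1) - 485) = -260*((1 - 12) - 485) = -260*(-11 - 485) = -260*(-496) = 128960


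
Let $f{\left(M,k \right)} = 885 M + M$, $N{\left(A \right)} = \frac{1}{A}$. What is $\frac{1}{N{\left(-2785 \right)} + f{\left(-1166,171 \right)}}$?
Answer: $- \frac{2785}{2877116661} \approx -9.6798 \cdot 10^{-7}$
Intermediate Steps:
$f{\left(M,k \right)} = 886 M$
$\frac{1}{N{\left(-2785 \right)} + f{\left(-1166,171 \right)}} = \frac{1}{\frac{1}{-2785} + 886 \left(-1166\right)} = \frac{1}{- \frac{1}{2785} - 1033076} = \frac{1}{- \frac{2877116661}{2785}} = - \frac{2785}{2877116661}$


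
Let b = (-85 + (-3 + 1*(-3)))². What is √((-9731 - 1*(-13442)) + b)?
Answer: 2*√2998 ≈ 109.51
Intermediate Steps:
b = 8281 (b = (-85 + (-3 - 3))² = (-85 - 6)² = (-91)² = 8281)
√((-9731 - 1*(-13442)) + b) = √((-9731 - 1*(-13442)) + 8281) = √((-9731 + 13442) + 8281) = √(3711 + 8281) = √11992 = 2*√2998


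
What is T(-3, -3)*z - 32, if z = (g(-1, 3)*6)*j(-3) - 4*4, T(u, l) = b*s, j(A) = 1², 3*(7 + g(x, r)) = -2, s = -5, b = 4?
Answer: 1208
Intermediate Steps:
g(x, r) = -23/3 (g(x, r) = -7 + (⅓)*(-2) = -7 - ⅔ = -23/3)
j(A) = 1
T(u, l) = -20 (T(u, l) = 4*(-5) = -20)
z = -62 (z = -23/3*6*1 - 4*4 = -46*1 - 16 = -46 - 16 = -62)
T(-3, -3)*z - 32 = -20*(-62) - 32 = 1240 - 32 = 1208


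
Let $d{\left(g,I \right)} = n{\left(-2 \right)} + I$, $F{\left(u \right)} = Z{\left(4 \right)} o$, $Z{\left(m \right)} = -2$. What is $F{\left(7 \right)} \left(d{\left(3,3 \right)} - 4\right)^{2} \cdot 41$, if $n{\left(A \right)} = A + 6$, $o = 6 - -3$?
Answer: $-6642$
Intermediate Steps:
$o = 9$ ($o = 6 + 3 = 9$)
$n{\left(A \right)} = 6 + A$
$F{\left(u \right)} = -18$ ($F{\left(u \right)} = \left(-2\right) 9 = -18$)
$d{\left(g,I \right)} = 4 + I$ ($d{\left(g,I \right)} = \left(6 - 2\right) + I = 4 + I$)
$F{\left(7 \right)} \left(d{\left(3,3 \right)} - 4\right)^{2} \cdot 41 = - 18 \left(\left(4 + 3\right) - 4\right)^{2} \cdot 41 = - 18 \left(7 - 4\right)^{2} \cdot 41 = - 18 \cdot 3^{2} \cdot 41 = \left(-18\right) 9 \cdot 41 = \left(-162\right) 41 = -6642$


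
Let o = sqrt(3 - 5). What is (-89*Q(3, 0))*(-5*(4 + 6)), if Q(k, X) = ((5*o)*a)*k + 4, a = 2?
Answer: 17800 + 133500*I*sqrt(2) ≈ 17800.0 + 1.888e+5*I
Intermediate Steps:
o = I*sqrt(2) (o = sqrt(-2) = I*sqrt(2) ≈ 1.4142*I)
Q(k, X) = 4 + 10*I*k*sqrt(2) (Q(k, X) = ((5*(I*sqrt(2)))*2)*k + 4 = ((5*I*sqrt(2))*2)*k + 4 = (10*I*sqrt(2))*k + 4 = 10*I*k*sqrt(2) + 4 = 4 + 10*I*k*sqrt(2))
(-89*Q(3, 0))*(-5*(4 + 6)) = (-89*(4 + 10*I*3*sqrt(2)))*(-5*(4 + 6)) = (-89*(4 + 30*I*sqrt(2)))*(-5*10) = (-356 - 2670*I*sqrt(2))*(-50) = 17800 + 133500*I*sqrt(2)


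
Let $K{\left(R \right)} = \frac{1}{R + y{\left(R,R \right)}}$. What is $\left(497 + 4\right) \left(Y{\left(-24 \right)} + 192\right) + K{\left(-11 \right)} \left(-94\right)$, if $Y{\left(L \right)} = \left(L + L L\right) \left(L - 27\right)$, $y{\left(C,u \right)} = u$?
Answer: $- \frac{154087513}{11} \approx -1.4008 \cdot 10^{7}$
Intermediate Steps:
$Y{\left(L \right)} = \left(-27 + L\right) \left(L + L^{2}\right)$ ($Y{\left(L \right)} = \left(L + L^{2}\right) \left(-27 + L\right) = \left(-27 + L\right) \left(L + L^{2}\right)$)
$K{\left(R \right)} = \frac{1}{2 R}$ ($K{\left(R \right)} = \frac{1}{R + R} = \frac{1}{2 R}$)
$\left(497 + 4\right) \left(Y{\left(-24 \right)} + 192\right) + K{\left(-11 \right)} \left(-94\right) = \left(497 + 4\right) \left(- 24 \left(-27 + \left(-24\right)^{2} - -624\right) + 192\right) + \frac{1}{2 \left(-11\right)} \left(-94\right) = 501 \left(- 24 \left(-27 + 576 + 624\right) + 192\right) + \frac{1}{2} \left(- \frac{1}{11}\right) \left(-94\right) = 501 \left(\left(-24\right) 1173 + 192\right) - - \frac{47}{11} = 501 \left(-28152 + 192\right) + \frac{47}{11} = 501 \left(-27960\right) + \frac{47}{11} = -14007960 + \frac{47}{11} = - \frac{154087513}{11}$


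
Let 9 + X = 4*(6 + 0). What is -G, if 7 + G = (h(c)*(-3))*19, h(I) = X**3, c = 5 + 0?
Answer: 192382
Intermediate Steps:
c = 5
X = 15 (X = -9 + 4*(6 + 0) = -9 + 4*6 = -9 + 24 = 15)
h(I) = 3375 (h(I) = 15**3 = 3375)
G = -192382 (G = -7 + (3375*(-3))*19 = -7 - 10125*19 = -7 - 192375 = -192382)
-G = -1*(-192382) = 192382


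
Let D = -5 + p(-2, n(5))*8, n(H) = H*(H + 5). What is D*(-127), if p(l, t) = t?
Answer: -50165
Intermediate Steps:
n(H) = H*(5 + H)
D = 395 (D = -5 + (5*(5 + 5))*8 = -5 + (5*10)*8 = -5 + 50*8 = -5 + 400 = 395)
D*(-127) = 395*(-127) = -50165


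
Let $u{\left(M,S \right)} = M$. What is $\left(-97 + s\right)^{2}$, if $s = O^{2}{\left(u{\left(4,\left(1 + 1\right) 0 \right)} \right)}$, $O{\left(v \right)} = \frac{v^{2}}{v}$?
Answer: $6561$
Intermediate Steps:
$O{\left(v \right)} = v$
$s = 16$ ($s = 4^{2} = 16$)
$\left(-97 + s\right)^{2} = \left(-97 + 16\right)^{2} = \left(-81\right)^{2} = 6561$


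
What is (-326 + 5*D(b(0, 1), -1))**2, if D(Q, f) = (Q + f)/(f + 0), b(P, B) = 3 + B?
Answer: 116281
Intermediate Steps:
D(Q, f) = (Q + f)/f
(-326 + 5*D(b(0, 1), -1))**2 = (-326 + 5*(((3 + 1) - 1)/(-1)))**2 = (-326 + 5*(-(4 - 1)))**2 = (-326 + 5*(-1*3))**2 = (-326 + 5*(-3))**2 = (-326 - 15)**2 = (-341)**2 = 116281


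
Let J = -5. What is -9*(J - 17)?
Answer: 198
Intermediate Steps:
-9*(J - 17) = -9*(-5 - 17) = -9*(-22) = 198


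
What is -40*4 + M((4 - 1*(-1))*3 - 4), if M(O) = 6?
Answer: -154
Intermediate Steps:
-40*4 + M((4 - 1*(-1))*3 - 4) = -40*4 + 6 = -160 + 6 = -154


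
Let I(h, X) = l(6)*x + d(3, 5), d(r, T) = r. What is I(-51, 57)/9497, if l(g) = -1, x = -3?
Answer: 6/9497 ≈ 0.00063178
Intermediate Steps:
I(h, X) = 6 (I(h, X) = -1*(-3) + 3 = 3 + 3 = 6)
I(-51, 57)/9497 = 6/9497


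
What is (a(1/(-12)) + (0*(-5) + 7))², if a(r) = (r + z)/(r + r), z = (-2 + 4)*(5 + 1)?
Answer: 16641/4 ≈ 4160.3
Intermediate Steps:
z = 12 (z = 2*6 = 12)
a(r) = (12 + r)/(2*r) (a(r) = (r + 12)/(r + r) = (12 + r)/((2*r)) = (12 + r)*(1/(2*r)) = (12 + r)/(2*r))
(a(1/(-12)) + (0*(-5) + 7))² = ((12 + 1/(-12))/(2*(1/(-12))) + (0*(-5) + 7))² = ((12 - 1/12)/(2*(-1/12)) + (0 + 7))² = ((½)*(-12)*(143/12) + 7)² = (-143/2 + 7)² = (-129/2)² = 16641/4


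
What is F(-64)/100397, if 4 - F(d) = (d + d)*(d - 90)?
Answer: -19708/100397 ≈ -0.19630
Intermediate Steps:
F(d) = 4 - 2*d*(-90 + d) (F(d) = 4 - (d + d)*(d - 90) = 4 - 2*d*(-90 + d))
F(-64)/100397 = (4 - 2*(-64)² + 180*(-64))/100397 = (4 - 2*4096 - 11520)*(1/100397) = (4 - 8192 - 11520)*(1/100397) = -19708*1/100397 = -19708/100397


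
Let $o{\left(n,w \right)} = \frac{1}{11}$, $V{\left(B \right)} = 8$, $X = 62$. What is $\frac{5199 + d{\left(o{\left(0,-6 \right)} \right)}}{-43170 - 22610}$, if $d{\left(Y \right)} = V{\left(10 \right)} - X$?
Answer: $- \frac{1029}{13156} \approx -0.078215$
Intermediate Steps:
$o{\left(n,w \right)} = \frac{1}{11}$
$d{\left(Y \right)} = -54$ ($d{\left(Y \right)} = 8 - 62 = -54$)
$\frac{5199 + d{\left(o{\left(0,-6 \right)} \right)}}{-43170 - 22610} = \frac{5199 - 54}{-43170 - 22610} = \frac{5145}{-65780} = 5145 \left(- \frac{1}{65780}\right) = - \frac{1029}{13156}$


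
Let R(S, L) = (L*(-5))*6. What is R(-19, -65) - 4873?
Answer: -2923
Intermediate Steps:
R(S, L) = -30*L (R(S, L) = -5*L*6 = -30*L)
R(-19, -65) - 4873 = -30*(-65) - 4873 = 1950 - 4873 = -2923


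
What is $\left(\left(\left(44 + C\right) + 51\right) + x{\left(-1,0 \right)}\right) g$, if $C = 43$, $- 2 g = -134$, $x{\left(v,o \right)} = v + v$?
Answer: $9112$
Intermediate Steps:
$x{\left(v,o \right)} = 2 v$
$g = 67$ ($g = \left(- \frac{1}{2}\right) \left(-134\right) = 67$)
$\left(\left(\left(44 + C\right) + 51\right) + x{\left(-1,0 \right)}\right) g = \left(\left(\left(44 + 43\right) + 51\right) + 2 \left(-1\right)\right) 67 = \left(\left(87 + 51\right) - 2\right) 67 = \left(138 - 2\right) 67 = 136 \cdot 67 = 9112$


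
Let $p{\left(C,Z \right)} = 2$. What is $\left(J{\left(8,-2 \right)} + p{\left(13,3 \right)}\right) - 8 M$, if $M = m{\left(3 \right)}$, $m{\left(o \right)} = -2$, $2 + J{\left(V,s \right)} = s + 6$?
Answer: $20$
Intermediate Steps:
$J{\left(V,s \right)} = 4 + s$ ($J{\left(V,s \right)} = -2 + \left(s + 6\right) = -2 + \left(6 + s\right) = 4 + s$)
$M = -2$
$\left(J{\left(8,-2 \right)} + p{\left(13,3 \right)}\right) - 8 M = \left(\left(4 - 2\right) + 2\right) - -16 = \left(2 + 2\right) + 16 = 4 + 16 = 20$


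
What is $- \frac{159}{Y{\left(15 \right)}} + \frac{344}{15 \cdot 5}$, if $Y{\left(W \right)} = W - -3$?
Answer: $- \frac{637}{150} \approx -4.2467$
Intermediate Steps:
$Y{\left(W \right)} = 3 + W$ ($Y{\left(W \right)} = W + 3 = 3 + W$)
$- \frac{159}{Y{\left(15 \right)}} + \frac{344}{15 \cdot 5} = - \frac{159}{3 + 15} + \frac{344}{15 \cdot 5} = - \frac{159}{18} + \frac{344}{75} = \left(-159\right) \frac{1}{18} + 344 \cdot \frac{1}{75} = - \frac{53}{6} + \frac{344}{75} = - \frac{637}{150}$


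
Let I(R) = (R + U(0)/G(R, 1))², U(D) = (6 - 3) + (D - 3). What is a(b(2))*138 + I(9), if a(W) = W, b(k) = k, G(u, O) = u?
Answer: 357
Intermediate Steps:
U(D) = D (U(D) = 3 + (-3 + D) = D)
I(R) = R² (I(R) = (R + 0/R)² = (R + 0)² = R²)
a(b(2))*138 + I(9) = 2*138 + 9² = 276 + 81 = 357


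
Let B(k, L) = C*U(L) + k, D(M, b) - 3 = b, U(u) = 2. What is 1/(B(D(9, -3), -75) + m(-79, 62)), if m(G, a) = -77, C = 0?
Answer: -1/77 ≈ -0.012987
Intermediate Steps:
D(M, b) = 3 + b
B(k, L) = k (B(k, L) = 0*2 + k = 0 + k = k)
1/(B(D(9, -3), -75) + m(-79, 62)) = 1/((3 - 3) - 77) = 1/(0 - 77) = 1/(-77) = -1/77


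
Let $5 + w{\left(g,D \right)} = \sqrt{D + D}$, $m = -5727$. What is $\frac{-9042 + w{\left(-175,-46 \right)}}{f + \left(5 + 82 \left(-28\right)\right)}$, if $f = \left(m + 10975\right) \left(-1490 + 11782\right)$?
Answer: $- \frac{9047}{54010125} + \frac{2 i \sqrt{23}}{54010125} \approx -0.00016751 + 1.7759 \cdot 10^{-7} i$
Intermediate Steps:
$f = 54012416$ ($f = \left(-5727 + 10975\right) \left(-1490 + 11782\right) = 5248 \cdot 10292 = 54012416$)
$w{\left(g,D \right)} = -5 + \sqrt{2} \sqrt{D}$ ($w{\left(g,D \right)} = -5 + \sqrt{D + D} = -5 + \sqrt{2 D} = -5 + \sqrt{2} \sqrt{D}$)
$\frac{-9042 + w{\left(-175,-46 \right)}}{f + \left(5 + 82 \left(-28\right)\right)} = \frac{-9042 - \left(5 - \sqrt{2} \sqrt{-46}\right)}{54012416 + \left(5 + 82 \left(-28\right)\right)} = \frac{-9042 - \left(5 - \sqrt{2} i \sqrt{46}\right)}{54012416 + \left(5 - 2296\right)} = \frac{-9042 - \left(5 - 2 i \sqrt{23}\right)}{54012416 - 2291} = \frac{-9047 + 2 i \sqrt{23}}{54010125} = \left(-9047 + 2 i \sqrt{23}\right) \frac{1}{54010125} = - \frac{9047}{54010125} + \frac{2 i \sqrt{23}}{54010125}$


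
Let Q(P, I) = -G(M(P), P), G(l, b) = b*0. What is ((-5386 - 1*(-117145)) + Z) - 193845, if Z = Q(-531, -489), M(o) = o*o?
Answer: -82086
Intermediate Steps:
M(o) = o²
G(l, b) = 0
Q(P, I) = 0 (Q(P, I) = -1*0 = 0)
Z = 0
((-5386 - 1*(-117145)) + Z) - 193845 = ((-5386 - 1*(-117145)) + 0) - 193845 = ((-5386 + 117145) + 0) - 193845 = (111759 + 0) - 193845 = 111759 - 193845 = -82086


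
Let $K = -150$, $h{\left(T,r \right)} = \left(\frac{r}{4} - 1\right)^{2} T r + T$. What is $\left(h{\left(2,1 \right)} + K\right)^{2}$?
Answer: $\frac{1380625}{64} \approx 21572.0$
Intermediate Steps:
$h{\left(T,r \right)} = T + T r \left(-1 + \frac{r}{4}\right)^{2}$ ($h{\left(T,r \right)} = \left(r \frac{1}{4} - 1\right)^{2} T r + T = \left(\frac{r}{4} - 1\right)^{2} T r + T = \left(-1 + \frac{r}{4}\right)^{2} T r + T = T \left(-1 + \frac{r}{4}\right)^{2} r + T = T r \left(-1 + \frac{r}{4}\right)^{2} + T = T + T r \left(-1 + \frac{r}{4}\right)^{2}$)
$\left(h{\left(2,1 \right)} + K\right)^{2} = \left(\frac{1}{16} \cdot 2 \left(16 + 1 \left(-4 + 1\right)^{2}\right) - 150\right)^{2} = \left(\frac{1}{16} \cdot 2 \left(16 + 1 \left(-3\right)^{2}\right) - 150\right)^{2} = \left(\frac{1}{16} \cdot 2 \left(16 + 1 \cdot 9\right) - 150\right)^{2} = \left(\frac{1}{16} \cdot 2 \left(16 + 9\right) - 150\right)^{2} = \left(\frac{1}{16} \cdot 2 \cdot 25 - 150\right)^{2} = \left(\frac{25}{8} - 150\right)^{2} = \left(- \frac{1175}{8}\right)^{2} = \frac{1380625}{64}$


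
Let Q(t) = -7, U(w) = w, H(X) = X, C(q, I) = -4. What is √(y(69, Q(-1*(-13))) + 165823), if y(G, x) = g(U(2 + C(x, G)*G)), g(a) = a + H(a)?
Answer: 5*√6611 ≈ 406.54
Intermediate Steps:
g(a) = 2*a (g(a) = a + a = 2*a)
y(G, x) = 4 - 8*G (y(G, x) = 2*(2 - 4*G) = 4 - 8*G)
√(y(69, Q(-1*(-13))) + 165823) = √((4 - 8*69) + 165823) = √((4 - 552) + 165823) = √(-548 + 165823) = √165275 = 5*√6611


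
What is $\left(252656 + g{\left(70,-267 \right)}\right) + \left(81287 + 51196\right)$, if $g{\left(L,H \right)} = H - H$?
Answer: $385139$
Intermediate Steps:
$g{\left(L,H \right)} = 0$
$\left(252656 + g{\left(70,-267 \right)}\right) + \left(81287 + 51196\right) = \left(252656 + 0\right) + \left(81287 + 51196\right) = 252656 + 132483 = 385139$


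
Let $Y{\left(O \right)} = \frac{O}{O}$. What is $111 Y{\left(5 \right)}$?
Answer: $111$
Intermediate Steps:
$Y{\left(O \right)} = 1$
$111 Y{\left(5 \right)} = 111 \cdot 1 = 111$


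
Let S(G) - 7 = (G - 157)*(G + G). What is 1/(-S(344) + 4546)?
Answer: -1/124117 ≈ -8.0569e-6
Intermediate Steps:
S(G) = 7 + 2*G*(-157 + G) (S(G) = 7 + (G - 157)*(G + G) = 7 + (-157 + G)*(2*G) = 7 + 2*G*(-157 + G))
1/(-S(344) + 4546) = 1/(-(7 - 314*344 + 2*344²) + 4546) = 1/(-(7 - 108016 + 2*118336) + 4546) = 1/(-(7 - 108016 + 236672) + 4546) = 1/(-1*128663 + 4546) = 1/(-128663 + 4546) = 1/(-124117) = -1/124117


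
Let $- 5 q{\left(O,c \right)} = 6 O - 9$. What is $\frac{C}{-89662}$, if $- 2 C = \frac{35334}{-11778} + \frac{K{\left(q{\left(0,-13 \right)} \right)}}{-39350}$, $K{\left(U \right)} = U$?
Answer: $- \frac{590259}{35281997000} \approx -1.673 \cdot 10^{-5}$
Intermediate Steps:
$q{\left(O,c \right)} = \frac{9}{5} - \frac{6 O}{5}$ ($q{\left(O,c \right)} = - \frac{6 O - 9}{5} = - \frac{-9 + 6 O}{5} = \frac{9}{5} - \frac{6 O}{5}$)
$C = \frac{590259}{393500}$ ($C = - \frac{\frac{35334}{-11778} + \frac{\frac{9}{5} - 0}{-39350}}{2} = - \frac{35334 \left(- \frac{1}{11778}\right) + \left(\frac{9}{5} + 0\right) \left(- \frac{1}{39350}\right)}{2} = - \frac{-3 + \frac{9}{5} \left(- \frac{1}{39350}\right)}{2} = - \frac{-3 - \frac{9}{196750}}{2} = \left(- \frac{1}{2}\right) \left(- \frac{590259}{196750}\right) = \frac{590259}{393500} \approx 1.5$)
$\frac{C}{-89662} = \frac{590259}{393500 \left(-89662\right)} = \frac{590259}{393500} \left(- \frac{1}{89662}\right) = - \frac{590259}{35281997000}$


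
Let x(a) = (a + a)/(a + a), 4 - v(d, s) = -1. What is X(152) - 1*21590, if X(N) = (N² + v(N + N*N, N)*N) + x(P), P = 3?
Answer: 2275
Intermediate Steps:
v(d, s) = 5 (v(d, s) = 4 - 1*(-1) = 4 + 1 = 5)
x(a) = 1 (x(a) = (2*a)/((2*a)) = (2*a)*(1/(2*a)) = 1)
X(N) = 1 + N² + 5*N (X(N) = (N² + 5*N) + 1 = 1 + N² + 5*N)
X(152) - 1*21590 = (1 + 152² + 5*152) - 1*21590 = (1 + 23104 + 760) - 21590 = 23865 - 21590 = 2275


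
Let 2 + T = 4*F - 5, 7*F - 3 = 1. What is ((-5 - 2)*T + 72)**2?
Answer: 11025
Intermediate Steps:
F = 4/7 (F = 3/7 + (1/7)*1 = 3/7 + 1/7 = 4/7 ≈ 0.57143)
T = -33/7 (T = -2 + (4*(4/7) - 5) = -2 + (16/7 - 5) = -2 - 19/7 = -33/7 ≈ -4.7143)
((-5 - 2)*T + 72)**2 = ((-5 - 2)*(-33/7) + 72)**2 = (-7*(-33/7) + 72)**2 = (33 + 72)**2 = 105**2 = 11025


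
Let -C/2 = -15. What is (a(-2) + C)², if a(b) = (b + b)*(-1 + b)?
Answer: 1764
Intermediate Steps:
a(b) = 2*b*(-1 + b) (a(b) = (2*b)*(-1 + b) = 2*b*(-1 + b))
C = 30 (C = -2*(-15) = 30)
(a(-2) + C)² = (2*(-2)*(-1 - 2) + 30)² = (2*(-2)*(-3) + 30)² = (12 + 30)² = 42² = 1764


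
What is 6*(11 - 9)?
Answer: 12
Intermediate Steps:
6*(11 - 9) = 6*2 = 12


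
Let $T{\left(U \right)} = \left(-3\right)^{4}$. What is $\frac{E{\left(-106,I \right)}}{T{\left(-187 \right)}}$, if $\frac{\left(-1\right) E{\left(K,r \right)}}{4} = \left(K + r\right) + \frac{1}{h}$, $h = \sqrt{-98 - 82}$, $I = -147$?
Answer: $\frac{1012}{81} + \frac{2 i \sqrt{5}}{1215} \approx 12.494 + 0.0036808 i$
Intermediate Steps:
$h = 6 i \sqrt{5}$ ($h = \sqrt{-180} = 6 i \sqrt{5} \approx 13.416 i$)
$E{\left(K,r \right)} = - 4 K - 4 r + \frac{2 i \sqrt{5}}{15}$ ($E{\left(K,r \right)} = - 4 \left(\left(K + r\right) + \frac{1}{6 i \sqrt{5}}\right) = - 4 \left(\left(K + r\right) - \frac{i \sqrt{5}}{30}\right) = - 4 \left(K + r - \frac{i \sqrt{5}}{30}\right) = - 4 K - 4 r + \frac{2 i \sqrt{5}}{15}$)
$T{\left(U \right)} = 81$
$\frac{E{\left(-106,I \right)}}{T{\left(-187 \right)}} = \frac{\left(-4\right) \left(-106\right) - -588 + \frac{2 i \sqrt{5}}{15}}{81} = \left(424 + 588 + \frac{2 i \sqrt{5}}{15}\right) \frac{1}{81} = \left(1012 + \frac{2 i \sqrt{5}}{15}\right) \frac{1}{81} = \frac{1012}{81} + \frac{2 i \sqrt{5}}{1215}$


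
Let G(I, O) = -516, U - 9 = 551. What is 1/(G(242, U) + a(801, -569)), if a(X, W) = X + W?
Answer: -1/284 ≈ -0.0035211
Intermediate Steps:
U = 560 (U = 9 + 551 = 560)
a(X, W) = W + X
1/(G(242, U) + a(801, -569)) = 1/(-516 + (-569 + 801)) = 1/(-516 + 232) = 1/(-284) = -1/284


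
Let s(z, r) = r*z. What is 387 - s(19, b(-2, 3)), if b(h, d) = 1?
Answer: 368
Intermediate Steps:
387 - s(19, b(-2, 3)) = 387 - 19 = 368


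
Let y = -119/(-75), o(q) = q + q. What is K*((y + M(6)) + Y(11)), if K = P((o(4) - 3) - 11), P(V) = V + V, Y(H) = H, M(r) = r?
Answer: -5576/25 ≈ -223.04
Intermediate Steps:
o(q) = 2*q
y = 119/75 (y = -119*(-1/75) = 119/75 ≈ 1.5867)
P(V) = 2*V
K = -12 (K = 2*((2*4 - 3) - 11) = 2*((8 - 3) - 11) = 2*(5 - 11) = 2*(-6) = -12)
K*((y + M(6)) + Y(11)) = -12*((119/75 + 6) + 11) = -12*(569/75 + 11) = -12*1394/75 = -5576/25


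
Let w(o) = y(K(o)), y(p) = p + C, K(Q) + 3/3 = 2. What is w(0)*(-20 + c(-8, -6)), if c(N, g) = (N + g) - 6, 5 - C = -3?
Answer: -360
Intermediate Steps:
C = 8 (C = 5 - 1*(-3) = 5 + 3 = 8)
K(Q) = 1 (K(Q) = -1 + 2 = 1)
y(p) = 8 + p (y(p) = p + 8 = 8 + p)
c(N, g) = -6 + N + g
w(o) = 9 (w(o) = 8 + 1 = 9)
w(0)*(-20 + c(-8, -6)) = 9*(-20 + (-6 - 8 - 6)) = 9*(-20 - 20) = 9*(-40) = -360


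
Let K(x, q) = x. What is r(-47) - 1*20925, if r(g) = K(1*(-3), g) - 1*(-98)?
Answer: -20830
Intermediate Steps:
r(g) = 95 (r(g) = 1*(-3) - 1*(-98) = -3 + 98 = 95)
r(-47) - 1*20925 = 95 - 1*20925 = 95 - 20925 = -20830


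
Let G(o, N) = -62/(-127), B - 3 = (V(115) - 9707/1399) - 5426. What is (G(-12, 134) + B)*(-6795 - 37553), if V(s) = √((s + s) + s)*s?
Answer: 42781040142040/177673 - 5100020*√345 ≈ 1.4606e+8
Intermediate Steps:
V(s) = √3*s^(3/2) (V(s) = √(2*s + s)*s = √(3*s)*s = (√3*√s)*s = √3*s^(3/2))
B = -7596484/1399 + 115*√345 (B = 3 + ((√3*115^(3/2) - 9707/1399) - 5426) = 3 + ((√3*(115*√115) - 9707*1/1399) - 5426) = 3 + ((115*√345 - 9707/1399) - 5426) = 3 + ((-9707/1399 + 115*√345) - 5426) = 3 + (-7600681/1399 + 115*√345) = -7596484/1399 + 115*√345 ≈ -3293.9)
G(o, N) = 62/127 (G(o, N) = -62*(-1/127) = 62/127)
(G(-12, 134) + B)*(-6795 - 37553) = (62/127 + (-7596484/1399 + 115*√345))*(-6795 - 37553) = (-964666730/177673 + 115*√345)*(-44348) = 42781040142040/177673 - 5100020*√345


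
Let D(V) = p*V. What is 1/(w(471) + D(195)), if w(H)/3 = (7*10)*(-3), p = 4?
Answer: 1/150 ≈ 0.0066667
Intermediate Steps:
w(H) = -630 (w(H) = 3*((7*10)*(-3)) = 3*(70*(-3)) = 3*(-210) = -630)
D(V) = 4*V
1/(w(471) + D(195)) = 1/(-630 + 4*195) = 1/(-630 + 780) = 1/150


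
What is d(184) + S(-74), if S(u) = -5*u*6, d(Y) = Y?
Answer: 2404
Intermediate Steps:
S(u) = -30*u
d(184) + S(-74) = 184 - 30*(-74) = 184 + 2220 = 2404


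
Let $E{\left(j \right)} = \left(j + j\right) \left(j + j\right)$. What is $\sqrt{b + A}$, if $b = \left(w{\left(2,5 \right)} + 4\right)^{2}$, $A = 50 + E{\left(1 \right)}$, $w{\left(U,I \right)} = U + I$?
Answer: $5 \sqrt{7} \approx 13.229$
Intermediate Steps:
$E{\left(j \right)} = 4 j^{2}$ ($E{\left(j \right)} = 2 j 2 j = 4 j^{2}$)
$w{\left(U,I \right)} = I + U$
$A = 54$ ($A = 50 + 4 \cdot 1^{2} = 50 + 4 \cdot 1 = 50 + 4 = 54$)
$b = 121$ ($b = \left(\left(5 + 2\right) + 4\right)^{2} = \left(7 + 4\right)^{2} = 11^{2} = 121$)
$\sqrt{b + A} = \sqrt{121 + 54} = \sqrt{175} = 5 \sqrt{7}$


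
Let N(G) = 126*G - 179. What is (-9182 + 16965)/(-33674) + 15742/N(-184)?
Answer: -711930337/786725662 ≈ -0.90493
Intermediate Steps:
N(G) = -179 + 126*G
(-9182 + 16965)/(-33674) + 15742/N(-184) = (-9182 + 16965)/(-33674) + 15742/(-179 + 126*(-184)) = 7783*(-1/33674) + 15742/(-179 - 23184) = -7783/33674 + 15742/(-23363) = -7783/33674 + 15742*(-1/23363) = -7783/33674 - 15742/23363 = -711930337/786725662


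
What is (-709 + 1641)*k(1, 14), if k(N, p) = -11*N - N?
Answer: -11184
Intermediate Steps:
k(N, p) = -12*N
(-709 + 1641)*k(1, 14) = (-709 + 1641)*(-12*1) = 932*(-12) = -11184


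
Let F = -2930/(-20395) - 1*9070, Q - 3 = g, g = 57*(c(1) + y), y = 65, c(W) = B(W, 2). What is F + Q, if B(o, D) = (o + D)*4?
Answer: -19080976/4079 ≈ -4677.9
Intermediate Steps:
B(o, D) = 4*D + 4*o (B(o, D) = (D + o)*4 = 4*D + 4*o)
c(W) = 8 + 4*W (c(W) = 4*2 + 4*W = 8 + 4*W)
g = 4389 (g = 57*((8 + 4*1) + 65) = 57*((8 + 4) + 65) = 57*(12 + 65) = 57*77 = 4389)
Q = 4392 (Q = 3 + 4389 = 4392)
F = -36995944/4079 (F = -2930*(-1/20395) - 9070 = 586/4079 - 9070 = -36995944/4079 ≈ -9069.9)
F + Q = -36995944/4079 + 4392 = -19080976/4079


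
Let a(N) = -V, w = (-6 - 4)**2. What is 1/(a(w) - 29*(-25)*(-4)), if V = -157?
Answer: -1/2743 ≈ -0.00036456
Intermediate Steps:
w = 100 (w = (-10)**2 = 100)
a(N) = 157 (a(N) = -1*(-157) = 157)
1/(a(w) - 29*(-25)*(-4)) = 1/(157 - 29*(-25)*(-4)) = 1/(157 + 725*(-4)) = 1/(157 - 2900) = 1/(-2743) = -1/2743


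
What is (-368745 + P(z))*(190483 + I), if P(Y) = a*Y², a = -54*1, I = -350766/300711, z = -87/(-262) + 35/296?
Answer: -5293180172974734501683223/75357082813856 ≈ -7.0241e+10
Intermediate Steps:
z = 17461/38776 (z = -87*(-1/262) + 35*(1/296) = 87/262 + 35/296 = 17461/38776 ≈ 0.45030)
I = -116922/100237 (I = -350766*1/300711 = -116922/100237 ≈ -1.1665)
a = -54
P(Y) = -54*Y²
(-368745 + P(z))*(190483 + I) = (-368745 - 54*(17461/38776)²)*(190483 - 116922/100237) = (-368745 - 54*304886521/1503578176)*(19093327549/100237) = (-368745 - 8231936067/751789088)*(19093327549/100237) = -277226699190627/751789088*19093327549/100237 = -5293180172974734501683223/75357082813856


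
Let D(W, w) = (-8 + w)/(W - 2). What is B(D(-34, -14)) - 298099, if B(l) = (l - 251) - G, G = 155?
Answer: -5373079/18 ≈ -2.9850e+5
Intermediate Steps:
D(W, w) = (-8 + w)/(-2 + W)
B(l) = -406 + l (B(l) = (l - 251) - 1*155 = (-251 + l) - 155 = -406 + l)
B(D(-34, -14)) - 298099 = (-406 + (-8 - 14)/(-2 - 34)) - 298099 = (-406 - 22/(-36)) - 298099 = (-406 - 1/36*(-22)) - 298099 = (-406 + 11/18) - 298099 = -7297/18 - 298099 = -5373079/18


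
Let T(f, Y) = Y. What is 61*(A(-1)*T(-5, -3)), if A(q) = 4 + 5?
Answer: -1647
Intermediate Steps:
A(q) = 9
61*(A(-1)*T(-5, -3)) = 61*(9*(-3)) = 61*(-27) = -1647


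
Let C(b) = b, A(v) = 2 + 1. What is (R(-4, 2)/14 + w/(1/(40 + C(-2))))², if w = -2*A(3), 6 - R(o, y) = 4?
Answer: 2544025/49 ≈ 51919.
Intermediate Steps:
A(v) = 3
R(o, y) = 2 (R(o, y) = 6 - 1*4 = 6 - 4 = 2)
w = -6 (w = -2*3 = -6)
(R(-4, 2)/14 + w/(1/(40 + C(-2))))² = (2/14 - 6/(1/(40 - 2)))² = (2*(1/14) - 6/(1/38))² = (⅐ - 6/1/38)² = (⅐ - 6*38)² = (⅐ - 228)² = (-1595/7)² = 2544025/49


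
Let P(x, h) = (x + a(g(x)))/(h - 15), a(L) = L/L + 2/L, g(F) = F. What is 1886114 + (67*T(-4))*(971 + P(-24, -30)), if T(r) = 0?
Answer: 1886114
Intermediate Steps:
a(L) = 1 + 2/L
P(x, h) = (x + (2 + x)/x)/(-15 + h) (P(x, h) = (x + (2 + x)/x)/(h - 15) = (x + (2 + x)/x)/(-15 + h))
1886114 + (67*T(-4))*(971 + P(-24, -30)) = 1886114 + (67*0)*(971 + (2 - 24 + (-24)²)/((-24)*(-15 - 30))) = 1886114 + 0*(971 - 1/24*(2 - 24 + 576)/(-45)) = 1886114 + 0*(971 - 1/24*(-1/45)*554) = 1886114 + 0*(971 + 277/540) = 1886114 + 0*(524617/540) = 1886114 + 0 = 1886114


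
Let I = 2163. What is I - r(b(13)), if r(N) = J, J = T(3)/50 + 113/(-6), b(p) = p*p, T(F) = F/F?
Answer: 163636/75 ≈ 2181.8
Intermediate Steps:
T(F) = 1
b(p) = p²
J = -1411/75 (J = 1/50 + 113/(-6) = 1*(1/50) + 113*(-⅙) = 1/50 - 113/6 = -1411/75 ≈ -18.813)
r(N) = -1411/75
I - r(b(13)) = 2163 - 1*(-1411/75) = 2163 + 1411/75 = 163636/75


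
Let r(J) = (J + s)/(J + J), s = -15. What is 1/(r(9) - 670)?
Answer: -3/2011 ≈ -0.0014918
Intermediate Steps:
r(J) = (-15 + J)/(2*J) (r(J) = (J - 15)/(J + J) = (-15 + J)/((2*J)) = (-15 + J)*(1/(2*J)) = (-15 + J)/(2*J))
1/(r(9) - 670) = 1/((1/2)*(-15 + 9)/9 - 670) = 1/((1/2)*(1/9)*(-6) - 670) = 1/(-1/3 - 670) = 1/(-2011/3) = -3/2011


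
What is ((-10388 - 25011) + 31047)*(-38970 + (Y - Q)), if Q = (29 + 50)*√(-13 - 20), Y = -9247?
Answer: 209840384 + 343808*I*√33 ≈ 2.0984e+8 + 1.975e+6*I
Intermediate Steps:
Q = 79*I*√33 (Q = 79*√(-33) = 79*(I*√33) = 79*I*√33 ≈ 453.82*I)
((-10388 - 25011) + 31047)*(-38970 + (Y - Q)) = ((-10388 - 25011) + 31047)*(-38970 + (-9247 - 79*I*√33)) = (-35399 + 31047)*(-38970 + (-9247 - 79*I*√33)) = -4352*(-48217 - 79*I*√33) = 209840384 + 343808*I*√33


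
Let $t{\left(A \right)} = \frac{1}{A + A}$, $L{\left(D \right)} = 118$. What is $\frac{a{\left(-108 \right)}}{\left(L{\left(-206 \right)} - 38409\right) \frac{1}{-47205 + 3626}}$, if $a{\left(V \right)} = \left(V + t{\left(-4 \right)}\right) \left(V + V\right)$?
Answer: $\frac{1017787545}{38291} \approx 26580.0$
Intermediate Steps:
$t{\left(A \right)} = \frac{1}{2 A}$
$a{\left(V \right)} = 2 V \left(- \frac{1}{8} + V\right)$ ($a{\left(V \right)} = \left(V + \frac{1}{2 \left(-4\right)}\right) \left(V + V\right) = \left(V + \frac{1}{2} \left(- \frac{1}{4}\right)\right) 2 V = \left(V - \frac{1}{8}\right) 2 V = \left(- \frac{1}{8} + V\right) 2 V = 2 V \left(- \frac{1}{8} + V\right)$)
$\frac{a{\left(-108 \right)}}{\left(L{\left(-206 \right)} - 38409\right) \frac{1}{-47205 + 3626}} = \frac{\frac{1}{4} \left(-108\right) \left(-1 + 8 \left(-108\right)\right)}{\left(118 - 38409\right) \frac{1}{-47205 + 3626}} = \frac{\frac{1}{4} \left(-108\right) \left(-1 - 864\right)}{\left(-38291\right) \frac{1}{-43579}} = \frac{\frac{1}{4} \left(-108\right) \left(-865\right)}{\left(-38291\right) \left(- \frac{1}{43579}\right)} = \frac{23355}{\frac{38291}{43579}} = 23355 \cdot \frac{43579}{38291} = \frac{1017787545}{38291}$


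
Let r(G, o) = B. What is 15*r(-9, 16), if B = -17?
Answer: -255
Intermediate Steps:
r(G, o) = -17
15*r(-9, 16) = 15*(-17) = -255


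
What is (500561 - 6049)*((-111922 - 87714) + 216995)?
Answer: 8584233808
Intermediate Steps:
(500561 - 6049)*((-111922 - 87714) + 216995) = 494512*(-199636 + 216995) = 494512*17359 = 8584233808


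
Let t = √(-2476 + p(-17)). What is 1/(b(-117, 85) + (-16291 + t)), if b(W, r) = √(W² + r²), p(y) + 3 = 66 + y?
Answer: 1/(-16291 + √20914 + 9*I*√30) ≈ -6.1933e-5 - 1.891e-7*I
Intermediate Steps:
p(y) = 63 + y (p(y) = -3 + (66 + y) = 63 + y)
t = 9*I*√30 (t = √(-2476 + (63 - 17)) = √(-2476 + 46) = √(-2430) = 9*I*√30 ≈ 49.295*I)
1/(b(-117, 85) + (-16291 + t)) = 1/(√((-117)² + 85²) + (-16291 + 9*I*√30)) = 1/(√(13689 + 7225) + (-16291 + 9*I*√30)) = 1/(√20914 + (-16291 + 9*I*√30)) = 1/(-16291 + √20914 + 9*I*√30)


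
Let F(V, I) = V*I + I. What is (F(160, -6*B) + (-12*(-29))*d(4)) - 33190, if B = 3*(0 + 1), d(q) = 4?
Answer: -34696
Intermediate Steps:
B = 3 (B = 3*1 = 3)
F(V, I) = I + I*V (F(V, I) = I*V + I = I + I*V)
(F(160, -6*B) + (-12*(-29))*d(4)) - 33190 = ((-6*3)*(1 + 160) - 12*(-29)*4) - 33190 = (-18*161 + 348*4) - 33190 = (-2898 + 1392) - 33190 = -1506 - 33190 = -34696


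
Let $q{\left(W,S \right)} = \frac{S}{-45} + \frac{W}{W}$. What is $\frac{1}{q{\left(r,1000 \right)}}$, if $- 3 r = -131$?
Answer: $- \frac{9}{191} \approx -0.04712$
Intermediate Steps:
$r = \frac{131}{3}$ ($r = \left(- \frac{1}{3}\right) \left(-131\right) = \frac{131}{3} \approx 43.667$)
$q{\left(W,S \right)} = 1 - \frac{S}{45}$ ($q{\left(W,S \right)} = S \left(- \frac{1}{45}\right) + 1 = - \frac{S}{45} + 1 = 1 - \frac{S}{45}$)
$\frac{1}{q{\left(r,1000 \right)}} = \frac{1}{1 - \frac{200}{9}} = \frac{1}{- \frac{191}{9}} = - \frac{9}{191}$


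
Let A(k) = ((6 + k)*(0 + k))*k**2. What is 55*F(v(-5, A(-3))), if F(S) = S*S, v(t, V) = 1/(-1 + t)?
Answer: 55/36 ≈ 1.5278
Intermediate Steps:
A(k) = k**3*(6 + k) (A(k) = ((6 + k)*k)*k**2 = (k*(6 + k))*k**2 = k**3*(6 + k))
F(S) = S**2
55*F(v(-5, A(-3))) = 55*(1/(-1 - 5))**2 = 55*(1/(-6))**2 = 55*(-1/6)**2 = 55*(1/36) = 55/36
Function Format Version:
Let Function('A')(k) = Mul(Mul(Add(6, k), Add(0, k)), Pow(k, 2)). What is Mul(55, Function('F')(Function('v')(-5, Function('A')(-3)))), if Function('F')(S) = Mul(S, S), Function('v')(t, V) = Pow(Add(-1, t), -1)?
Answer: Rational(55, 36) ≈ 1.5278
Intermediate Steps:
Function('A')(k) = Mul(Pow(k, 3), Add(6, k)) (Function('A')(k) = Mul(Mul(Add(6, k), k), Pow(k, 2)) = Mul(Mul(k, Add(6, k)), Pow(k, 2)) = Mul(Pow(k, 3), Add(6, k)))
Function('F')(S) = Pow(S, 2)
Mul(55, Function('F')(Function('v')(-5, Function('A')(-3)))) = Mul(55, Pow(Pow(Add(-1, -5), -1), 2)) = Mul(55, Pow(Pow(-6, -1), 2)) = Mul(55, Pow(Rational(-1, 6), 2)) = Mul(55, Rational(1, 36)) = Rational(55, 36)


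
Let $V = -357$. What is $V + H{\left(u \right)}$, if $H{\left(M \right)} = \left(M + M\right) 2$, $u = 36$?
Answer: $-213$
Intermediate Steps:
$H{\left(M \right)} = 4 M$ ($H{\left(M \right)} = 2 M 2 = 4 M$)
$V + H{\left(u \right)} = -357 + 4 \cdot 36 = -357 + 144 = -213$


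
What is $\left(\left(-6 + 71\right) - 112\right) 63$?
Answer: $-2961$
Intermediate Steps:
$\left(\left(-6 + 71\right) - 112\right) 63 = \left(65 - 112\right) 63 = \left(-47\right) 63 = -2961$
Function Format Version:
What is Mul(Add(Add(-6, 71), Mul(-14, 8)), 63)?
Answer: -2961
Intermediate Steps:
Mul(Add(Add(-6, 71), Mul(-14, 8)), 63) = Mul(Add(65, -112), 63) = Mul(-47, 63) = -2961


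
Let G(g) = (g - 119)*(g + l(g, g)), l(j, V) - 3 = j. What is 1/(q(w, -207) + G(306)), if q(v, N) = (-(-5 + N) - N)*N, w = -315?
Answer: 1/28272 ≈ 3.5371e-5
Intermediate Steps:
l(j, V) = 3 + j
q(v, N) = N*(5 - 2*N) (q(v, N) = ((5 - N) - N)*N = (5 - 2*N)*N = N*(5 - 2*N))
G(g) = (-119 + g)*(3 + 2*g) (G(g) = (g - 119)*(g + (3 + g)) = (-119 + g)*(3 + 2*g))
1/(q(w, -207) + G(306)) = 1/(-207*(5 - 2*(-207)) + (-357 - 235*306 + 2*306**2)) = 1/(-207*(5 + 414) + (-357 - 71910 + 2*93636)) = 1/(-207*419 + (-357 - 71910 + 187272)) = 1/(-86733 + 115005) = 1/28272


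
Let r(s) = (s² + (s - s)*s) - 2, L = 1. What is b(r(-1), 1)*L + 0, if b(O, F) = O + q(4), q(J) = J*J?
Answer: 15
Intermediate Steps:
q(J) = J²
r(s) = -2 + s² (r(s) = (s² + 0*s) - 2 = (s² + 0) - 2 = s² - 2 = -2 + s²)
b(O, F) = 16 + O (b(O, F) = O + 4² = O + 16 = 16 + O)
b(r(-1), 1)*L + 0 = (16 + (-2 + (-1)²))*1 + 0 = (16 + (-2 + 1))*1 + 0 = (16 - 1)*1 + 0 = 15*1 + 0 = 15 + 0 = 15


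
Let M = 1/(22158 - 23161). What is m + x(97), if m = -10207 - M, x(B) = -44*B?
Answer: -14518424/1003 ≈ -14475.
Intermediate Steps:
M = -1/1003 (M = 1/(-1003) = -1/1003 ≈ -0.00099701)
m = -10237620/1003 (m = -10207 - 1*(-1/1003) = -10207 + 1/1003 = -10237620/1003 ≈ -10207.)
m + x(97) = -10237620/1003 - 44*97 = -10237620/1003 - 4268 = -14518424/1003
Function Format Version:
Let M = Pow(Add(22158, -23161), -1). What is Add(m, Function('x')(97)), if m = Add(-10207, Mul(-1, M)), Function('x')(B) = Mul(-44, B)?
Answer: Rational(-14518424, 1003) ≈ -14475.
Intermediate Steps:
M = Rational(-1, 1003) (M = Pow(-1003, -1) = Rational(-1, 1003) ≈ -0.00099701)
m = Rational(-10237620, 1003) (m = Add(-10207, Mul(-1, Rational(-1, 1003))) = Add(-10207, Rational(1, 1003)) = Rational(-10237620, 1003) ≈ -10207.)
Add(m, Function('x')(97)) = Add(Rational(-10237620, 1003), Mul(-44, 97)) = Add(Rational(-10237620, 1003), -4268) = Rational(-14518424, 1003)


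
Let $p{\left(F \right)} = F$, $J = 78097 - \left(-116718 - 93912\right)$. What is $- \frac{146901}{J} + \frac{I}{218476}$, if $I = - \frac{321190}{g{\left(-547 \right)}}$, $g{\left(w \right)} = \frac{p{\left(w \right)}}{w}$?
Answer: $- \frac{62415284003}{31539960026} \approx -1.9789$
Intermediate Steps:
$J = 288727$ ($J = 78097 - \left(-116718 - 93912\right) = 78097 - -210630 = 78097 + 210630 = 288727$)
$g{\left(w \right)} = 1$ ($g{\left(w \right)} = \frac{w}{w} = 1$)
$I = -321190$ ($I = - \frac{321190}{1} = \left(-321190\right) 1 = -321190$)
$- \frac{146901}{J} + \frac{I}{218476} = - \frac{146901}{288727} - \frac{321190}{218476} = \left(-146901\right) \frac{1}{288727} - \frac{160595}{109238} = - \frac{146901}{288727} - \frac{160595}{109238} = - \frac{62415284003}{31539960026}$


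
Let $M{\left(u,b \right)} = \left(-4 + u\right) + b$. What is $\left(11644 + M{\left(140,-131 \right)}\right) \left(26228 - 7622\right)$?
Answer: $216741294$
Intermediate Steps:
$M{\left(u,b \right)} = -4 + b + u$
$\left(11644 + M{\left(140,-131 \right)}\right) \left(26228 - 7622\right) = \left(11644 - -5\right) \left(26228 - 7622\right) = \left(11644 + 5\right) 18606 = 11649 \cdot 18606 = 216741294$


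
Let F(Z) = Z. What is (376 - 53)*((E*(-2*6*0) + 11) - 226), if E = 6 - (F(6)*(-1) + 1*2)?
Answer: -69445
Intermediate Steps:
E = 10 (E = 6 - (6*(-1) + 1*2) = 6 - (-6 + 2) = 6 - 1*(-4) = 6 + 4 = 10)
(376 - 53)*((E*(-2*6*0) + 11) - 226) = (376 - 53)*((10*(-2*6*0) + 11) - 226) = 323*((10*(-12*0) + 11) - 226) = 323*((10*0 + 11) - 226) = 323*((0 + 11) - 226) = 323*(11 - 226) = 323*(-215) = -69445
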